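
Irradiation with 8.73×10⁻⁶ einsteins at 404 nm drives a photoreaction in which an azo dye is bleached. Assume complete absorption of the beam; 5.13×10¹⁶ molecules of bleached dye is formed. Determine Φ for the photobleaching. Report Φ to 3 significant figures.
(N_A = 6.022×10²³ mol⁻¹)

Φ = 0.00976

Product: 5.13×10¹⁶ / 6.022×10²³ = 8.519×10⁻⁸ mol.
Φ = 8.519×10⁻⁸ mol / 8.73×10⁻⁶ mol photons = 0.00976.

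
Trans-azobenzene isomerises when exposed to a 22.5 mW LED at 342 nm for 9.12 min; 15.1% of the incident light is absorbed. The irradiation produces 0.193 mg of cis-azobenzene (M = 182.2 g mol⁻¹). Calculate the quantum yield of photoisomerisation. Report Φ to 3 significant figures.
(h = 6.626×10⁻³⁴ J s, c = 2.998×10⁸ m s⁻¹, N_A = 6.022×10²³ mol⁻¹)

Φ = 0.199

Product: 0.193 mg / 182.2 g mol⁻¹ = 1.059×10⁻⁶ mol.
Photon energy at 342 nm: hc/λ = (6.626×10⁻³⁴)(2.998×10⁸)/(342×10⁻⁹) = 5.808×10⁻¹⁹ J.
Energy delivered: (22.5 mW)(547.2 s) = 12.31 J.
Photons incident: 12.31 / 5.808×10⁻¹⁹ = 2.119×10¹⁹, i.e. 2.119×10¹⁹/6.022×10²³ = 3.519×10⁻⁵ mol.
Photons absorbed: 0.151 × 3.519×10⁻⁵ = 5.314×10⁻⁶ mol.
Φ = 1.059×10⁻⁶ mol / 5.314×10⁻⁶ mol photons = 0.199.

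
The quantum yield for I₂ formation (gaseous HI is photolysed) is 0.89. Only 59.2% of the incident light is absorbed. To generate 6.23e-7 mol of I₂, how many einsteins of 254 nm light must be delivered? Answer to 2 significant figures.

Photons that must be absorbed: 6.23e-7 / 0.89 = 7.000e-7 mol.
Incident photons needed: 7.000e-7 / 0.592 = 1.182e-6 mol.

1.2e-6 einstein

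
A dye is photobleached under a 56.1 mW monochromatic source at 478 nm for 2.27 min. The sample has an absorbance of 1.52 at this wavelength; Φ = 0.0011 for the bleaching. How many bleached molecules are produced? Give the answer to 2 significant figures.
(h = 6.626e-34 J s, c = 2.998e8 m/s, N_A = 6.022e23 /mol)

2.0e16 bleached molecules

Photon energy at 478 nm: hc/λ = (6.626e-34)(2.998e8)/(478e-9) = 4.156e-19 J.
Energy delivered: (56.1 mW)(136.2 s) = 7.641 J.
Photons incident: 7.641 / 4.156e-19 = 1.839e19, i.e. 1.839e19/6.022e23 = 3.054e-5 mol.
Fraction absorbed: 1 − 10^(−1.52) = 0.9698.
Photons absorbed: 0.9698 × 3.054e-5 = 2.962e-5 mol.
Product: Φ × n_abs = 0.0011 × 2.962e-5 = 3.258e-8 mol.
As a count: 3.258e-8 × 6.022e23 = 2.0e16.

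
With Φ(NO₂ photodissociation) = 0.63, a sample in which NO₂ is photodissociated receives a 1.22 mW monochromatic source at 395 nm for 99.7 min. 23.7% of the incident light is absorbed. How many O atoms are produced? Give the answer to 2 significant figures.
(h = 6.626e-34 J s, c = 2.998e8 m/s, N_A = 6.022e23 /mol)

2.2e18 atoms

Photon energy at 395 nm: hc/λ = (6.626e-34)(2.998e8)/(395e-9) = 5.029e-19 J.
Energy delivered: (1.22 mW)(5982 s) = 7.298 J.
Photons incident: 7.298 / 5.029e-19 = 1.451e19, i.e. 1.451e19/6.022e23 = 2.409e-5 mol.
Photons absorbed: 0.237 × 2.409e-5 = 5.709e-6 mol.
Product: Φ × n_abs = 0.63 × 5.709e-6 = 3.597e-6 mol.
As a count: 3.597e-6 × 6.022e23 = 2.2e18.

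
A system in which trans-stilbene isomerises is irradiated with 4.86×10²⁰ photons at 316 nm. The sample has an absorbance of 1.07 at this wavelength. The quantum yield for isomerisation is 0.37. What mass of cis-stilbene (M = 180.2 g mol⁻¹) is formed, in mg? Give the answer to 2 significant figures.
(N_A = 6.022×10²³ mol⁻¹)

Moles of photons: 4.86×10²⁰ / 6.022×10²³ = 8.070×10⁻⁴ mol.
Fraction absorbed: 1 − 10^(−1.07) = 0.9149.
Photons absorbed: 0.9149 × 8.070×10⁻⁴ = 7.383×10⁻⁴ mol.
Product: Φ × n_abs = 0.37 × 7.383×10⁻⁴ = 2.732×10⁻⁴ mol.
Mass: 2.732×10⁻⁴ × 180.2 = 0.04923 g = 49 mg.

49 mg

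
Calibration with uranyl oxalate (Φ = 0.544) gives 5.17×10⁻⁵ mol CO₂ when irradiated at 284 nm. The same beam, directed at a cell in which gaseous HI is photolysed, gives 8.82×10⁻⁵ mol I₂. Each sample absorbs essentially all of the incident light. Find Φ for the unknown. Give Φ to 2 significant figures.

Photons absorbed by the actinometer: 5.17×10⁻⁵ / 0.544 = 9.504×10⁻⁵ mol.
Φ(unknown) = 8.82×10⁻⁵ / 9.504×10⁻⁵ = 0.93.

Φ = 0.93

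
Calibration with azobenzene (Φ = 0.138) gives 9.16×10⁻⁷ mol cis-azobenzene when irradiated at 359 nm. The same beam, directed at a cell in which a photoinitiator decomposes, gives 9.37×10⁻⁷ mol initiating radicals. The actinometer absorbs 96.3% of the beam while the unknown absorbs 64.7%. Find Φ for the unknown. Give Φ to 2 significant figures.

Φ = 0.21

Photons absorbed by the actinometer: 9.16×10⁻⁷ / 0.138 = 6.638×10⁻⁶ mol.
Incident flux: 6.638×10⁻⁶ / 0.963 = 6.893×10⁻⁶ einstein.
Absorbed by unknown: 0.647 × 6.893×10⁻⁶ = 4.460×10⁻⁶ mol.
Φ(unknown) = 9.37×10⁻⁷ / 4.460×10⁻⁶ = 0.21.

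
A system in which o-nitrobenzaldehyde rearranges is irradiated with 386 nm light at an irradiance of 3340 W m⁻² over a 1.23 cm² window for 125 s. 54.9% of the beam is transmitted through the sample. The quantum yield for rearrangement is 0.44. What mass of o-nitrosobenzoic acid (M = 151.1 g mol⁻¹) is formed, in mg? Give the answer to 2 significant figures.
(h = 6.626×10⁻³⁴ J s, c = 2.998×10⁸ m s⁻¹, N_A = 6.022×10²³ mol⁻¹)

Photon energy at 386 nm: hc/λ = (6.626×10⁻³⁴)(2.998×10⁸)/(386×10⁻⁹) = 5.146×10⁻¹⁹ J.
Energy delivered: (3340 W m⁻²)(1.23×10⁻⁴ m²)(125 s) = 51.35 J.
Photons incident: 51.35 / 5.146×10⁻¹⁹ = 9.979×10¹⁹, i.e. 9.979×10¹⁹/6.022×10²³ = 1.657×10⁻⁴ mol.
Fraction absorbed: 1 − 54.9/100 = 0.4510.
Photons absorbed: 0.4510 × 1.657×10⁻⁴ = 7.473×10⁻⁵ mol.
Product: Φ × n_abs = 0.44 × 7.473×10⁻⁵ = 3.288×10⁻⁵ mol.
Mass: 3.288×10⁻⁵ × 151.1 = 0.004968 g = 5.0 mg.

5.0 mg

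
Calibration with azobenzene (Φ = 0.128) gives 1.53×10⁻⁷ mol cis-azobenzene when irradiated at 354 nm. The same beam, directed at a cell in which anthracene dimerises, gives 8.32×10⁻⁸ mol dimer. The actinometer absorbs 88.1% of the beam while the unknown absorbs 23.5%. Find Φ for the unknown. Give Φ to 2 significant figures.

Photons absorbed by the actinometer: 1.53×10⁻⁷ / 0.128 = 1.195×10⁻⁶ mol.
Incident flux: 1.195×10⁻⁶ / 0.881 = 1.356×10⁻⁶ einstein.
Absorbed by unknown: 0.235 × 1.356×10⁻⁶ = 3.187×10⁻⁷ mol.
Φ(unknown) = 8.32×10⁻⁸ / 3.187×10⁻⁷ = 0.26.

Φ = 0.26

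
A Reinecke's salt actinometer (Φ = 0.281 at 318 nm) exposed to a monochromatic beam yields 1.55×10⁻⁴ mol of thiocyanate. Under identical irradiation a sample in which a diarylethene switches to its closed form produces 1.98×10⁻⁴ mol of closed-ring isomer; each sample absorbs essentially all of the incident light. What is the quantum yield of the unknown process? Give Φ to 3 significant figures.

Φ = 0.359

Photons absorbed by the actinometer: 1.55×10⁻⁴ / 0.281 = 5.516×10⁻⁴ mol.
Φ(unknown) = 1.98×10⁻⁴ / 5.516×10⁻⁴ = 0.359.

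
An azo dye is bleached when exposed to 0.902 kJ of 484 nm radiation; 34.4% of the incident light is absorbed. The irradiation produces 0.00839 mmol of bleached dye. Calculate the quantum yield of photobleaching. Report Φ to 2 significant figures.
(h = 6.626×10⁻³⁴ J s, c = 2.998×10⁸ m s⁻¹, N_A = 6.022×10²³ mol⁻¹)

Φ = 0.0067

Product: 0.00839 mmol = 8.39×10⁻⁶ mol.
Photon energy at 484 nm: hc/λ = (6.626×10⁻³⁴)(2.998×10⁸)/(484×10⁻⁹) = 4.104×10⁻¹⁹ J.
Incident energy: 0.902 kJ = 902 J.
Photons incident: 902 / 4.104×10⁻¹⁹ = 2.198×10²¹, i.e. 2.198×10²¹/6.022×10²³ = 0.003650 mol.
Photons absorbed: 0.344 × 0.003650 = 0.001256 mol.
Φ = 8.39×10⁻⁶ mol / 0.001256 mol photons = 0.0067.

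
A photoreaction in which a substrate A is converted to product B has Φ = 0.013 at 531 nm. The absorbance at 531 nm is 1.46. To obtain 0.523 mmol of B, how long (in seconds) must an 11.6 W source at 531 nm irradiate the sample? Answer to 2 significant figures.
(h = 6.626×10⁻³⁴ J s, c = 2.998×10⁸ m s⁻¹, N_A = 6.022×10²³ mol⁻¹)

t ≈ 810 s

Product: 0.523 mmol = 5.23×10⁻⁴ mol.
Photons that must be absorbed: 5.23×10⁻⁴ / 0.013 = 0.04023 mol.
Fraction absorbed: 1 − 10^(−1.46) = 0.9653.
Incident photons needed: 0.04023 / 0.9653 = 0.04168 mol.
Photon energy: hc/λ = 3.741×10⁻¹⁹ J; per mole, 2.253×10⁵ J mol⁻¹.
Energy required: 0.04168 × 2.253×10⁵ = 9391 J.
Time: 9391 J / 11.6 W = 810 s.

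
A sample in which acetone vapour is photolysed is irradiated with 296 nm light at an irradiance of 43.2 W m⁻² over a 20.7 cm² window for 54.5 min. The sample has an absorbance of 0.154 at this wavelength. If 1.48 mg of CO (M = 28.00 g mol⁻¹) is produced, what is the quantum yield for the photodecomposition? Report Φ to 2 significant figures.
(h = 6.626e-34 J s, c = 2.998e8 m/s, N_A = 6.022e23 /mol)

Product: 1.48 mg / 28.00 g mol⁻¹ = 5.286e-5 mol.
Photon energy at 296 nm: hc/λ = (6.626e-34)(2.998e8)/(296e-9) = 6.711e-19 J.
Energy delivered: (43.2 W m⁻²)(20.7e-4 m²)(3270 s) = 292.4 J.
Photons incident: 292.4 / 6.711e-19 = 4.357e20, i.e. 4.357e20/6.022e23 = 7.235e-4 mol.
Fraction absorbed: 1 − 10^(−0.154) = 0.2985.
Photons absorbed: 0.2985 × 7.235e-4 = 2.160e-4 mol.
Φ = 5.286e-5 mol / 2.160e-4 mol photons = 0.24.

Φ = 0.24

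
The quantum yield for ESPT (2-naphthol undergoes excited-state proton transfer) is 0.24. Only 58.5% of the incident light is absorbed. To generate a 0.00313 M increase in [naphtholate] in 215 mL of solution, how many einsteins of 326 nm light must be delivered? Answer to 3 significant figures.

0.00479 einstein

Product: (0.00313 M)(0.215 L) = 6.730×10⁻⁴ mol.
Photons that must be absorbed: 6.730×10⁻⁴ / 0.24 = 0.002804 mol.
Incident photons needed: 0.002804 / 0.585 = 0.004793 mol.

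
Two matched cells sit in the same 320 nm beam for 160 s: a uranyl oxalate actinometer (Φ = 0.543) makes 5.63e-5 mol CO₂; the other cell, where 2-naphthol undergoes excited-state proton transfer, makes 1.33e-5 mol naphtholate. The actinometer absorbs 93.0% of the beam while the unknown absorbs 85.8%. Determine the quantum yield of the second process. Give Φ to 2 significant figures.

Φ = 0.14

Photons absorbed by the actinometer: 5.63e-5 / 0.543 = 1.037e-4 mol.
Incident flux: 1.037e-4 / 0.930 = 1.115e-4 einstein.
Absorbed by unknown: 0.858 × 1.115e-4 = 9.567e-5 mol.
Φ(unknown) = 1.33e-5 / 9.567e-5 = 0.14.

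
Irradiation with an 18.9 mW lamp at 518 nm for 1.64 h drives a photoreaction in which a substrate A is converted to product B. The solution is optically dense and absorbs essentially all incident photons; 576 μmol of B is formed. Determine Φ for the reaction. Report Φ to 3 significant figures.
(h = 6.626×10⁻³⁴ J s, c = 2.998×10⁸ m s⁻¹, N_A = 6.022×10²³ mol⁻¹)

Product: 576 μmol = 5.76×10⁻⁴ mol.
Photon energy at 518 nm: hc/λ = (6.626×10⁻³⁴)(2.998×10⁸)/(518×10⁻⁹) = 3.835×10⁻¹⁹ J.
Energy delivered: (18.9 mW)(5904 s) = 111.6 J.
Photons incident: 111.6 / 3.835×10⁻¹⁹ = 2.910×10²⁰, i.e. 2.910×10²⁰/6.022×10²³ = 4.832×10⁻⁴ mol.
Φ = 5.76×10⁻⁴ mol / 4.832×10⁻⁴ mol photons = 1.19.

Φ = 1.19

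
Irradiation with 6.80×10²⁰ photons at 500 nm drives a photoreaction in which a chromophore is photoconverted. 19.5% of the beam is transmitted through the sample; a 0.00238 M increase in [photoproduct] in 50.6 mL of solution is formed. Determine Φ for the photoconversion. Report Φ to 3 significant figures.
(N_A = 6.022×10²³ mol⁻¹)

Φ = 0.132

Product: (0.00238 M)(0.0506 L) = 1.204×10⁻⁴ mol.
Moles of photons: 6.80×10²⁰ / 6.022×10²³ = 0.001129 mol.
Fraction absorbed: 1 − 19.5/100 = 0.8050.
Photons absorbed: 0.8050 × 0.001129 = 9.088×10⁻⁴ mol.
Φ = 1.204×10⁻⁴ mol / 9.088×10⁻⁴ mol photons = 0.132.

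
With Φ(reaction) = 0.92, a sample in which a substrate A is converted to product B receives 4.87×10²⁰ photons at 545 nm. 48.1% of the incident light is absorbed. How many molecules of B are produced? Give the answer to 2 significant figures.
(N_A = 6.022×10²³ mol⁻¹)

Moles of photons: 4.87×10²⁰ / 6.022×10²³ = 8.087×10⁻⁴ mol.
Photons absorbed: 0.481 × 8.087×10⁻⁴ = 3.890×10⁻⁴ mol.
Product: Φ × n_abs = 0.92 × 3.890×10⁻⁴ = 3.579×10⁻⁴ mol.
As a count: 3.579×10⁻⁴ × 6.022×10²³ = 2.2×10²⁰.

2.2×10²⁰ molecules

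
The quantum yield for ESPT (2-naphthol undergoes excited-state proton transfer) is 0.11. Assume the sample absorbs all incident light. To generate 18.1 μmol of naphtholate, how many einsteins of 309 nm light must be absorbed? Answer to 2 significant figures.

Product: 18.1 μmol = 1.81×10⁻⁵ mol.
Photons that must be absorbed: 1.81×10⁻⁵ / 0.11 = 1.645×10⁻⁴ mol.

1.6×10⁻⁴ einstein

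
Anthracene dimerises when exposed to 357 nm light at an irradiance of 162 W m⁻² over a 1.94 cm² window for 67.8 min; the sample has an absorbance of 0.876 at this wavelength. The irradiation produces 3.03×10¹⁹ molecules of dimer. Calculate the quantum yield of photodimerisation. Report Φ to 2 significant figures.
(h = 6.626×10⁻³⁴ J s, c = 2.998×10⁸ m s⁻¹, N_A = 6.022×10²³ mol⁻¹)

Φ = 0.15

Product: 3.03×10¹⁹ / 6.022×10²³ = 5.032×10⁻⁵ mol.
Photon energy at 357 nm: hc/λ = (6.626×10⁻³⁴)(2.998×10⁸)/(357×10⁻⁹) = 5.564×10⁻¹⁹ J.
Energy delivered: (162 W m⁻²)(1.94×10⁻⁴ m²)(4068 s) = 127.8 J.
Photons incident: 127.8 / 5.564×10⁻¹⁹ = 2.297×10²⁰, i.e. 2.297×10²⁰/6.022×10²³ = 3.814×10⁻⁴ mol.
Fraction absorbed: 1 − 10^(−0.876) = 0.8670.
Photons absorbed: 0.8670 × 3.814×10⁻⁴ = 3.307×10⁻⁴ mol.
Φ = 5.032×10⁻⁵ mol / 3.307×10⁻⁴ mol photons = 0.15.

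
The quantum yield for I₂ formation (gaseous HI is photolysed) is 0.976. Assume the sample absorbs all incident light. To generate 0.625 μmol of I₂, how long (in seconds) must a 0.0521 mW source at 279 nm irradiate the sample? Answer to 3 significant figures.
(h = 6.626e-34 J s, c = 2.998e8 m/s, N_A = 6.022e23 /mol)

t ≈ 5270 s

Product: 0.625 μmol = 6.25e-7 mol.
Photons that must be absorbed: 6.25e-7 / 0.976 = 6.404e-7 mol.
Photon energy: hc/λ = 7.120e-19 J; per mole, 4.288e5 J mol⁻¹.
Energy required: 6.404e-7 × 4.288e5 = 0.2746 J.
Time: 0.2746 J / 5.21e-05 W = 5270 s.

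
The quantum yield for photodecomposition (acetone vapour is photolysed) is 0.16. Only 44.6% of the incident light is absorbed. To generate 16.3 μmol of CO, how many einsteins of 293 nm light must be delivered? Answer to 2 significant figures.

Product: 16.3 μmol = 1.63e-5 mol.
Photons that must be absorbed: 1.63e-5 / 0.16 = 1.019e-4 mol.
Incident photons needed: 1.019e-4 / 0.446 = 2.285e-4 mol.

2.3e-4 einstein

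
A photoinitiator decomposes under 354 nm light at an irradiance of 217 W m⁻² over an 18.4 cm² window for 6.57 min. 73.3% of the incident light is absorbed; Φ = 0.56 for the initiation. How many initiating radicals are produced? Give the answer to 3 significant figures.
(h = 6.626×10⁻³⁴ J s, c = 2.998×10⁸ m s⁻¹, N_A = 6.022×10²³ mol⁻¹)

1.15×10²⁰ initiating radicals

Photon energy at 354 nm: hc/λ = (6.626×10⁻³⁴)(2.998×10⁸)/(354×10⁻⁹) = 5.612×10⁻¹⁹ J.
Energy delivered: (217 W m⁻²)(18.4×10⁻⁴ m²)(394.2 s) = 157.4 J.
Photons incident: 157.4 / 5.612×10⁻¹⁹ = 2.805×10²⁰, i.e. 2.805×10²⁰/6.022×10²³ = 4.658×10⁻⁴ mol.
Photons absorbed: 0.733 × 4.658×10⁻⁴ = 3.414×10⁻⁴ mol.
Product: Φ × n_abs = 0.56 × 3.414×10⁻⁴ = 1.912×10⁻⁴ mol.
As a count: 1.912×10⁻⁴ × 6.022×10²³ = 1.15×10²⁰.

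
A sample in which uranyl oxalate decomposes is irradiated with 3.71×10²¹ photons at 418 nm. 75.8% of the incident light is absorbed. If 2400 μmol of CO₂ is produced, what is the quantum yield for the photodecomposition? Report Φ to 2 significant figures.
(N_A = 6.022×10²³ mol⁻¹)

Product: 2400 μmol = 0.00240 mol.
Moles of photons: 3.71×10²¹ / 6.022×10²³ = 0.006161 mol.
Photons absorbed: 0.758 × 0.006161 = 0.004670 mol.
Φ = 0.00240 mol / 0.004670 mol photons = 0.51.

Φ = 0.51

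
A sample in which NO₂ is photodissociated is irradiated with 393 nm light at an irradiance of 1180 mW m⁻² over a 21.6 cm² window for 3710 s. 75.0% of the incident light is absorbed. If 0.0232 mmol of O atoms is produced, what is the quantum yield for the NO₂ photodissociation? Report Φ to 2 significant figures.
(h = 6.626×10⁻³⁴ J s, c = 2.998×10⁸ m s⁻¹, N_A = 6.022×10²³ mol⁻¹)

Product: 0.0232 mmol = 2.32×10⁻⁵ mol.
Photon energy at 393 nm: hc/λ = (6.626×10⁻³⁴)(2.998×10⁸)/(393×10⁻⁹) = 5.055×10⁻¹⁹ J.
Energy delivered: (1180 mW m⁻²)(21.6×10⁻⁴ m²)(3710 s) = 9.456 J.
Photons incident: 9.456 / 5.055×10⁻¹⁹ = 1.871×10¹⁹, i.e. 1.871×10¹⁹/6.022×10²³ = 3.107×10⁻⁵ mol.
Photons absorbed: 0.750 × 3.107×10⁻⁵ = 2.330×10⁻⁵ mol.
Φ = 2.32×10⁻⁵ mol / 2.330×10⁻⁵ mol photons = 1.0.

Φ = 1.0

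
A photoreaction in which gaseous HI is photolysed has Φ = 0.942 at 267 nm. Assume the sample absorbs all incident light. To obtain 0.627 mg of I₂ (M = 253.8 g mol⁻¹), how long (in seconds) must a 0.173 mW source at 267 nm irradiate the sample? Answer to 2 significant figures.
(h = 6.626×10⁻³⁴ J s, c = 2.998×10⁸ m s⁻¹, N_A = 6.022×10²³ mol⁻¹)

t ≈ 6800 s

Product: 0.627 mg / 253.8 g mol⁻¹ = 2.470×10⁻⁶ mol.
Photons that must be absorbed: 2.470×10⁻⁶ / 0.942 = 2.622×10⁻⁶ mol.
Photon energy: hc/λ = 7.440×10⁻¹⁹ J; per mole, 4.480×10⁵ J mol⁻¹.
Energy required: 2.622×10⁻⁶ × 4.480×10⁵ = 1.175 J.
Time: 1.175 J / 0.000173 W = 6800 s.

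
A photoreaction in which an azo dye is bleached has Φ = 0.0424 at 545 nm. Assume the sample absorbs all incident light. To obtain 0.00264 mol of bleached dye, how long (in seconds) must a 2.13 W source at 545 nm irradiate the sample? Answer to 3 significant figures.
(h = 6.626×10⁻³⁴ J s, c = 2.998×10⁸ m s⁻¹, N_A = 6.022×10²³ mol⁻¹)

t ≈ 6420 s

Photons that must be absorbed: 0.00264 / 0.0424 = 0.06226 mol.
Photon energy: hc/λ = 3.645×10⁻¹⁹ J; per mole, 2.195×10⁵ J mol⁻¹.
Energy required: 0.06226 × 2.195×10⁵ = 1.367×10⁴ J.
Time: 1.367×10⁴ J / 2.13 W = 6420 s.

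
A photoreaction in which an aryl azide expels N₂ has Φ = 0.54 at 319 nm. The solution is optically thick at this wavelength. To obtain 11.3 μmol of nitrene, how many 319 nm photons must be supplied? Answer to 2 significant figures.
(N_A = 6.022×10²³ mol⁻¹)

1.3×10¹⁹ photons

Product: 11.3 μmol = 1.13×10⁻⁵ mol.
Photons that must be absorbed: 1.13×10⁻⁵ / 0.54 = 2.093×10⁻⁵ mol.
Photon count: 2.093×10⁻⁵ × 6.022×10²³ = 1.3×10¹⁹.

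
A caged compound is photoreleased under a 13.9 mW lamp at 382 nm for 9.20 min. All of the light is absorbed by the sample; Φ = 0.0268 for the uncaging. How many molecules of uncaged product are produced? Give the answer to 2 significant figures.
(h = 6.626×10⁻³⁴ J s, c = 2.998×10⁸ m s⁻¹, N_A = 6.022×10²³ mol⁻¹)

4.0×10¹⁷ molecules

Photon energy at 382 nm: hc/λ = (6.626×10⁻³⁴)(2.998×10⁸)/(382×10⁻⁹) = 5.200×10⁻¹⁹ J.
Energy delivered: (13.9 mW)(552 s) = 7.673 J.
Photons incident: 7.673 / 5.200×10⁻¹⁹ = 1.476×10¹⁹, i.e. 1.476×10¹⁹/6.022×10²³ = 2.451×10⁻⁵ mol.
Product: Φ × n_abs = 0.0268 × 2.451×10⁻⁵ = 6.569×10⁻⁷ mol.
As a count: 6.569×10⁻⁷ × 6.022×10²³ = 4.0×10¹⁷.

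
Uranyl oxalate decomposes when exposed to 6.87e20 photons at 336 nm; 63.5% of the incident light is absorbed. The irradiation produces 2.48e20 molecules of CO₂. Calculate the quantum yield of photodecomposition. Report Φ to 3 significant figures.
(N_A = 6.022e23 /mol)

Product: 2.48e20 / 6.022e23 = 4.118e-4 mol.
Moles of photons: 6.87e20 / 6.022e23 = 0.001141 mol.
Photons absorbed: 0.635 × 0.001141 = 7.245e-4 mol.
Φ = 4.118e-4 mol / 7.245e-4 mol photons = 0.568.

Φ = 0.568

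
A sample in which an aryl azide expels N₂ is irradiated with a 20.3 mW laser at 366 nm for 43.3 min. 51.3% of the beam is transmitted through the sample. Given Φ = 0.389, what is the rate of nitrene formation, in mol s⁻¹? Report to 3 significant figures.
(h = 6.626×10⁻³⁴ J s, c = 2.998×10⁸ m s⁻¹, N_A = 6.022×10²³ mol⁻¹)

1.18×10⁻⁸ mol s⁻¹

Photon energy at 366 nm: hc/λ = (6.626×10⁻³⁴)(2.998×10⁸)/(366×10⁻⁹) = 5.428×10⁻¹⁹ J.
Energy delivered: (20.3 mW)(2598 s) = 52.74 J.
Photons incident: 52.74 / 5.428×10⁻¹⁹ = 9.716×10¹⁹, i.e. 9.716×10¹⁹/6.022×10²³ = 1.613×10⁻⁴ mol.
Fraction absorbed: 1 − 51.3/100 = 0.4870.
Photons absorbed: 0.4870 × 1.613×10⁻⁴ = 7.855×10⁻⁵ mol.
Product formed: 0.389 × 7.855×10⁻⁵ = 3.056×10⁻⁵ mol.
Rate: 3.056×10⁻⁵ / 2598 s = 1.18×10⁻⁸ mol s⁻¹.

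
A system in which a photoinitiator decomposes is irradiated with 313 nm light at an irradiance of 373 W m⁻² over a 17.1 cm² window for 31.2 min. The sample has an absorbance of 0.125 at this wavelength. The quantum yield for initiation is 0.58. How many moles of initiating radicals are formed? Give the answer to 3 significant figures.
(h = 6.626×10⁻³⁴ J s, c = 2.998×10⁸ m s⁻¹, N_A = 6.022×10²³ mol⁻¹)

Photon energy at 313 nm: hc/λ = (6.626×10⁻³⁴)(2.998×10⁸)/(313×10⁻⁹) = 6.347×10⁻¹⁹ J.
Energy delivered: (373 W m⁻²)(17.1×10⁻⁴ m²)(1872 s) = 1194 J.
Photons incident: 1194 / 6.347×10⁻¹⁹ = 1.881×10²¹, i.e. 1.881×10²¹/6.022×10²³ = 0.003124 mol.
Fraction absorbed: 1 − 10^(−0.125) = 0.2501.
Photons absorbed: 0.2501 × 0.003124 = 7.813×10⁻⁴ mol.
Product: Φ × n_abs = 0.58 × 7.813×10⁻⁴ = 4.532×10⁻⁴ mol.

4.53×10⁻⁴ mol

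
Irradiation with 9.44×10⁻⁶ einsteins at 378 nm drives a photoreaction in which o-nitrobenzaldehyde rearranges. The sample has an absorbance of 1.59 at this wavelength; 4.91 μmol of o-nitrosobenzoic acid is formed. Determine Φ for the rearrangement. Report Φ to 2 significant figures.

Product: 4.91 μmol = 4.91×10⁻⁶ mol.
Fraction absorbed: 1 − 10^(−1.59) = 0.9743.
Photons absorbed: 0.9743 × 9.44×10⁻⁶ = 9.197×10⁻⁶ mol.
Φ = 4.91×10⁻⁶ mol / 9.197×10⁻⁶ mol photons = 0.53.

Φ = 0.53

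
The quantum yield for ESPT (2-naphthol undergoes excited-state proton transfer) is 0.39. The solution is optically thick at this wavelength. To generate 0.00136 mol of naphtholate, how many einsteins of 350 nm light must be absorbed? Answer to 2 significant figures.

0.0035 einstein

Photons that must be absorbed: 0.00136 / 0.39 = 0.003487 mol.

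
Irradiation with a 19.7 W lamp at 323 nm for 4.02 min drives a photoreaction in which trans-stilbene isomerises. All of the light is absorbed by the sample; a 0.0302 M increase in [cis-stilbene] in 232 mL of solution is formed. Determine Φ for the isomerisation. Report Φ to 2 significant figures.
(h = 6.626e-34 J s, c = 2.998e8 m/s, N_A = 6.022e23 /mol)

Product: (0.0302 M)(0.232 L) = 0.007006 mol.
Photon energy at 323 nm: hc/λ = (6.626e-34)(2.998e8)/(323e-9) = 6.150e-19 J.
Energy delivered: (19.7 W)(241.2 s) = 4752 J.
Photons incident: 4752 / 6.150e-19 = 7.727e21, i.e. 7.727e21/6.022e23 = 0.01283 mol.
Φ = 0.007006 mol / 0.01283 mol photons = 0.55.

Φ = 0.55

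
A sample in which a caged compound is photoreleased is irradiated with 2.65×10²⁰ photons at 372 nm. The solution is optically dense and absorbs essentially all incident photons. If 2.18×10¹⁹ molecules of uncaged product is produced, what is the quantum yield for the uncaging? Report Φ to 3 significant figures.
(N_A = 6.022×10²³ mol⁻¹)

Product: 2.18×10¹⁹ / 6.022×10²³ = 3.620×10⁻⁵ mol.
Moles of photons: 2.65×10²⁰ / 6.022×10²³ = 4.401×10⁻⁴ mol.
Φ = 3.620×10⁻⁵ mol / 4.401×10⁻⁴ mol photons = 0.0823.

Φ = 0.0823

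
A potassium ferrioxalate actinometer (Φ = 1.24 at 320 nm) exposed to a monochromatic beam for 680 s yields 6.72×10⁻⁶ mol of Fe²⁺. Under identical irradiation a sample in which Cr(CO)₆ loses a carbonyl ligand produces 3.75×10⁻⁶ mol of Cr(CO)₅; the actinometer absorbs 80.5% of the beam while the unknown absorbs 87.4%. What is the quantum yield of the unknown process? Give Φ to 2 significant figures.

Photons absorbed by the actinometer: 6.72×10⁻⁶ / 1.24 = 5.419×10⁻⁶ mol.
Incident flux: 5.419×10⁻⁶ / 0.805 = 6.732×10⁻⁶ einstein.
Absorbed by unknown: 0.874 × 6.732×10⁻⁶ = 5.884×10⁻⁶ mol.
Φ(unknown) = 3.75×10⁻⁶ / 5.884×10⁻⁶ = 0.64.

Φ = 0.64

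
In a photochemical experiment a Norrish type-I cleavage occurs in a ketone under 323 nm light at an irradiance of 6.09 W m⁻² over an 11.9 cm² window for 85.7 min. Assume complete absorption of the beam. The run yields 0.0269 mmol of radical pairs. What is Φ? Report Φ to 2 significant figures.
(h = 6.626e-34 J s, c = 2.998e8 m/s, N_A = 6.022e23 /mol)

Φ = 0.27

Product: 0.0269 mmol = 2.69e-5 mol.
Photon energy at 323 nm: hc/λ = (6.626e-34)(2.998e8)/(323e-9) = 6.150e-19 J.
Energy delivered: (6.09 W m⁻²)(11.9e-4 m²)(5142 s) = 37.26 J.
Photons incident: 37.26 / 6.150e-19 = 6.059e19, i.e. 6.059e19/6.022e23 = 1.006e-4 mol.
Φ = 2.69e-5 mol / 1.006e-4 mol photons = 0.27.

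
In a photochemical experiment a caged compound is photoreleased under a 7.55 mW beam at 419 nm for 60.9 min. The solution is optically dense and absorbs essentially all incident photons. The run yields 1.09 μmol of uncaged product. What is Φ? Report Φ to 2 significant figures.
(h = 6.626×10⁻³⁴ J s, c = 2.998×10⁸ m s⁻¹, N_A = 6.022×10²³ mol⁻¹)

Φ = 0.011

Product: 1.09 μmol = 1.09×10⁻⁶ mol.
Photon energy at 419 nm: hc/λ = (6.626×10⁻³⁴)(2.998×10⁸)/(419×10⁻⁹) = 4.741×10⁻¹⁹ J.
Energy delivered: (7.55 mW)(3654 s) = 27.59 J.
Photons incident: 27.59 / 4.741×10⁻¹⁹ = 5.819×10¹⁹, i.e. 5.819×10¹⁹/6.022×10²³ = 9.663×10⁻⁵ mol.
Φ = 1.09×10⁻⁶ mol / 9.663×10⁻⁵ mol photons = 0.011.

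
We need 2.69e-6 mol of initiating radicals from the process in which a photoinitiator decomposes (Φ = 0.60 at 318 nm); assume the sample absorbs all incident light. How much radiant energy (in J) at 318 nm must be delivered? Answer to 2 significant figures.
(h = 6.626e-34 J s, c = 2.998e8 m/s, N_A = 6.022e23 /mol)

Photons that must be absorbed: 2.69e-6 / 0.60 = 4.483e-6 mol.
Photon energy: hc/λ = 6.247e-19 J; per mole, 3.762e5 J mol⁻¹.
Energy required: 4.483e-6 × 3.762e5 = 1.7 J.

1.7 J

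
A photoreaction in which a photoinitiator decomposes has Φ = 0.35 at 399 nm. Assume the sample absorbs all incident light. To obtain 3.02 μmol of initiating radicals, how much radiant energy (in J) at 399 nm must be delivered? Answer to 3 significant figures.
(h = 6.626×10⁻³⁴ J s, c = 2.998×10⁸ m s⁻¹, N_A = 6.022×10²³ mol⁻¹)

2.59 J

Product: 3.02 μmol = 3.02×10⁻⁶ mol.
Photons that must be absorbed: 3.02×10⁻⁶ / 0.35 = 8.629×10⁻⁶ mol.
Photon energy: hc/λ = 4.979×10⁻¹⁹ J; per mole, 2.998×10⁵ J mol⁻¹.
Energy required: 8.629×10⁻⁶ × 2.998×10⁵ = 2.59 J.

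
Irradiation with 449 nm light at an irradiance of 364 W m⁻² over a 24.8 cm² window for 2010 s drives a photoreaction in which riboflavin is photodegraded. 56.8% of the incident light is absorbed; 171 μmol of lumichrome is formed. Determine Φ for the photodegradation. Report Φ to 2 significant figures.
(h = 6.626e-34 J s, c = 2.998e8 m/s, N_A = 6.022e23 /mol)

Product: 171 μmol = 1.71e-4 mol.
Photon energy at 449 nm: hc/λ = (6.626e-34)(2.998e8)/(449e-9) = 4.424e-19 J.
Energy delivered: (364 W m⁻²)(24.8e-4 m²)(2010 s) = 1814 J.
Photons incident: 1814 / 4.424e-19 = 4.100e21, i.e. 4.100e21/6.022e23 = 0.006808 mol.
Photons absorbed: 0.568 × 0.006808 = 0.003867 mol.
Φ = 1.71e-4 mol / 0.003867 mol photons = 0.044.

Φ = 0.044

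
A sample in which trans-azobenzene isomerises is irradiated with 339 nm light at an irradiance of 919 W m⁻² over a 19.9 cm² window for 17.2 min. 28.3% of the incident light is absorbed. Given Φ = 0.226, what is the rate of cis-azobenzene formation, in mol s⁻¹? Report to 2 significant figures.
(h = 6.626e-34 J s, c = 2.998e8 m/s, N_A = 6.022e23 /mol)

3.3e-7 mol s⁻¹

Photon energy at 339 nm: hc/λ = (6.626e-34)(2.998e8)/(339e-9) = 5.860e-19 J.
Energy delivered: (919 W m⁻²)(19.9e-4 m²)(1032 s) = 1887 J.
Photons incident: 1887 / 5.860e-19 = 3.220e21, i.e. 3.220e21/6.022e23 = 0.005347 mol.
Photons absorbed: 0.283 × 0.005347 = 0.001513 mol.
Product formed: 0.226 × 0.001513 = 3.419e-4 mol.
Rate: 3.419e-4 / 1032 s = 3.3e-7 mol s⁻¹.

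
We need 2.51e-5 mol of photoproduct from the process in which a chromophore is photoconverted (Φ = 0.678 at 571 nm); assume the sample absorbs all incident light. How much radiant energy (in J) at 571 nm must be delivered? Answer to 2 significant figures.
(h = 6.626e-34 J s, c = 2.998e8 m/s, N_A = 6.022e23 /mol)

7.8 J

Photons that must be absorbed: 2.51e-5 / 0.678 = 3.702e-5 mol.
Photon energy: hc/λ = 3.479e-19 J; per mole, 2.095e5 J mol⁻¹.
Energy required: 3.702e-5 × 2.095e5 = 7.8 J.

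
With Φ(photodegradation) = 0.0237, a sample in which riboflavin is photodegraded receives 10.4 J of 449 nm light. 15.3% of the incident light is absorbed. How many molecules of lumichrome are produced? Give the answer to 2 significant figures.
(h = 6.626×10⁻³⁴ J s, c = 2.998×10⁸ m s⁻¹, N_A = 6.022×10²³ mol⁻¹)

8.5×10¹⁶ molecules

Photon energy at 449 nm: hc/λ = (6.626×10⁻³⁴)(2.998×10⁸)/(449×10⁻⁹) = 4.424×10⁻¹⁹ J.
Photons incident: 10.4 / 4.424×10⁻¹⁹ = 2.351×10¹⁹, i.e. 2.351×10¹⁹/6.022×10²³ = 3.904×10⁻⁵ mol.
Photons absorbed: 0.153 × 3.904×10⁻⁵ = 5.973×10⁻⁶ mol.
Product: Φ × n_abs = 0.0237 × 5.973×10⁻⁶ = 1.416×10⁻⁷ mol.
As a count: 1.416×10⁻⁷ × 6.022×10²³ = 8.5×10¹⁶.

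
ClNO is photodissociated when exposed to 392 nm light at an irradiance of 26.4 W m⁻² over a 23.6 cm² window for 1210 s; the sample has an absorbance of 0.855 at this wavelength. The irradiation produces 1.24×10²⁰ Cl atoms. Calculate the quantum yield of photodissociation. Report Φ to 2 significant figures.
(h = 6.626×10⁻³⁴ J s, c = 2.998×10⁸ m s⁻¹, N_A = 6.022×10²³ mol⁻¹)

Φ = 0.97

Product: 1.24×10²⁰ / 6.022×10²³ = 2.059×10⁻⁴ mol.
Photon energy at 392 nm: hc/λ = (6.626×10⁻³⁴)(2.998×10⁸)/(392×10⁻⁹) = 5.068×10⁻¹⁹ J.
Energy delivered: (26.4 W m⁻²)(23.6×10⁻⁴ m²)(1210 s) = 75.39 J.
Photons incident: 75.39 / 5.068×10⁻¹⁹ = 1.488×10²⁰, i.e. 1.488×10²⁰/6.022×10²³ = 2.471×10⁻⁴ mol.
Fraction absorbed: 1 − 10^(−0.855) = 0.8604.
Photons absorbed: 0.8604 × 2.471×10⁻⁴ = 2.126×10⁻⁴ mol.
Φ = 2.059×10⁻⁴ mol / 2.126×10⁻⁴ mol photons = 0.97.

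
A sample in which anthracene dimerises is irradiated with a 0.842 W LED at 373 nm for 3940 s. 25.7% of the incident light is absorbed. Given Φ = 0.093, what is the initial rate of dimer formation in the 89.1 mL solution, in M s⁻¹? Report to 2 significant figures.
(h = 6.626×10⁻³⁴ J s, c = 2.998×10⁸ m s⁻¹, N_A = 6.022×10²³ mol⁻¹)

7.0×10⁻⁷ M s⁻¹

Photon energy at 373 nm: hc/λ = (6.626×10⁻³⁴)(2.998×10⁸)/(373×10⁻⁹) = 5.326×10⁻¹⁹ J.
Energy delivered: (0.842 W)(3940 s) = 3317 J.
Photons incident: 3317 / 5.326×10⁻¹⁹ = 6.228×10²¹, i.e. 6.228×10²¹/6.022×10²³ = 0.01034 mol.
Photons absorbed: 0.257 × 0.01034 = 0.002657 mol.
Product formed: 0.093 × 0.002657 = 2.471×10⁻⁴ mol.
Rate: 2.471×10⁻⁴ mol / (3940 s × 0.0891 L) = 7.0×10⁻⁷ M s⁻¹.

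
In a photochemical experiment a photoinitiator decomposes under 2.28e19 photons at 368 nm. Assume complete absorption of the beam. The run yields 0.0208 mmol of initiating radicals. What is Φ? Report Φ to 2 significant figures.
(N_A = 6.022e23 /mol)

Product: 0.0208 mmol = 2.08e-5 mol.
Moles of photons: 2.28e19 / 6.022e23 = 3.786e-5 mol.
Φ = 2.08e-5 mol / 3.786e-5 mol photons = 0.55.

Φ = 0.55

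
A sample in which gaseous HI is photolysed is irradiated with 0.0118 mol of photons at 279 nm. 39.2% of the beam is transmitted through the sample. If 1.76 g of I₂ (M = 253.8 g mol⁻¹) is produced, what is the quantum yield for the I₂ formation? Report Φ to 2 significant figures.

Φ = 0.97

Product: 1.76 g / 253.8 g mol⁻¹ = 0.006935 mol.
Fraction absorbed: 1 − 39.2/100 = 0.6080.
Photons absorbed: 0.6080 × 0.0118 = 0.007174 mol.
Φ = 0.006935 mol / 0.007174 mol photons = 0.97.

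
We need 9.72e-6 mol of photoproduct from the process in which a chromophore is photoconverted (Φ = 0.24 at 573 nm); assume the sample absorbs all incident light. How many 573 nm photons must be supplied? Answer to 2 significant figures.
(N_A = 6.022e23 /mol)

Photons that must be absorbed: 9.72e-6 / 0.24 = 4.050e-5 mol.
Photon count: 4.050e-5 × 6.022e23 = 2.4e19.

2.4e19 photons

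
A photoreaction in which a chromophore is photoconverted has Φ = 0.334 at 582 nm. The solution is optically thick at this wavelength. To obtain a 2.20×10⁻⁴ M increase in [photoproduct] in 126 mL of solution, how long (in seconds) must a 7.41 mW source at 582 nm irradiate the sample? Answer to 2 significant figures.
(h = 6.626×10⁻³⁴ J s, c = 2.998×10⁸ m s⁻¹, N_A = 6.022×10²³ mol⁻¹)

Product: (2.20×10⁻⁴ M)(0.126 L) = 2.772×10⁻⁵ mol.
Photons that must be absorbed: 2.772×10⁻⁵ / 0.334 = 8.299×10⁻⁵ mol.
Photon energy: hc/λ = 3.413×10⁻¹⁹ J; per mole, 2.055×10⁵ J mol⁻¹.
Energy required: 8.299×10⁻⁵ × 2.055×10⁵ = 17.05 J.
Time: 17.05 J / 0.00741 W = 2300 s.

t ≈ 2300 s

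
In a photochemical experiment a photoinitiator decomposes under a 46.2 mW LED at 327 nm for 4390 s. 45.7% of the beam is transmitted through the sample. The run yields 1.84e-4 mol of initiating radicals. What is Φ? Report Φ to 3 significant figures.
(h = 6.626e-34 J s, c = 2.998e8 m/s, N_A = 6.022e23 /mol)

Φ = 0.611

Photon energy at 327 nm: hc/λ = (6.626e-34)(2.998e8)/(327e-9) = 6.075e-19 J.
Energy delivered: (46.2 mW)(4390 s) = 202.8 J.
Photons incident: 202.8 / 6.075e-19 = 3.338e20, i.e. 3.338e20/6.022e23 = 5.543e-4 mol.
Fraction absorbed: 1 − 45.7/100 = 0.5430.
Photons absorbed: 0.5430 × 5.543e-4 = 3.010e-4 mol.
Φ = 1.84e-4 mol / 3.010e-4 mol photons = 0.611.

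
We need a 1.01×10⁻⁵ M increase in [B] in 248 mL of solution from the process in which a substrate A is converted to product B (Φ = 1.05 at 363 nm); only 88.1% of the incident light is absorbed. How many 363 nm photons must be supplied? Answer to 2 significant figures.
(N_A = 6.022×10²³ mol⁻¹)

1.6×10¹⁸ photons

Product: (1.01×10⁻⁵ M)(0.248 L) = 2.505×10⁻⁶ mol.
Photons that must be absorbed: 2.505×10⁻⁶ / 1.05 = 2.386×10⁻⁶ mol.
Incident photons needed: 2.386×10⁻⁶ / 0.881 = 2.708×10⁻⁶ mol.
Photon count: 2.708×10⁻⁶ × 6.022×10²³ = 1.6×10¹⁸.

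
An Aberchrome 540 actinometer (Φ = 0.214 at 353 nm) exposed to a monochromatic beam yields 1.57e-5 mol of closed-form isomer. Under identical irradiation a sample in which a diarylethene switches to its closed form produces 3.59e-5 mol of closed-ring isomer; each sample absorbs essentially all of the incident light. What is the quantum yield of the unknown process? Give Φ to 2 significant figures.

Φ = 0.49

Photons absorbed by the actinometer: 1.57e-5 / 0.214 = 7.336e-5 mol.
Φ(unknown) = 3.59e-5 / 7.336e-5 = 0.49.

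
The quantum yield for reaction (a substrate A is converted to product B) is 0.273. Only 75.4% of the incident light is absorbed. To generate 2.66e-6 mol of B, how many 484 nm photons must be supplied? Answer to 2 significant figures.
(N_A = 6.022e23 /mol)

7.8e18 photons

Photons that must be absorbed: 2.66e-6 / 0.273 = 9.744e-6 mol.
Incident photons needed: 9.744e-6 / 0.754 = 1.292e-5 mol.
Photon count: 1.292e-5 × 6.022e23 = 7.8e18.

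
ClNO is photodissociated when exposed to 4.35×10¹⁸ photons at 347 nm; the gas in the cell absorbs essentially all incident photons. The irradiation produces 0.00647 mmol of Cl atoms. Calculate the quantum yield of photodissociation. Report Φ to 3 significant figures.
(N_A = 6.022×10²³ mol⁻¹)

Φ = 0.896

Product: 0.00647 mmol = 6.47×10⁻⁶ mol.
Moles of photons: 4.35×10¹⁸ / 6.022×10²³ = 7.224×10⁻⁶ mol.
Φ = 6.47×10⁻⁶ mol / 7.224×10⁻⁶ mol photons = 0.896.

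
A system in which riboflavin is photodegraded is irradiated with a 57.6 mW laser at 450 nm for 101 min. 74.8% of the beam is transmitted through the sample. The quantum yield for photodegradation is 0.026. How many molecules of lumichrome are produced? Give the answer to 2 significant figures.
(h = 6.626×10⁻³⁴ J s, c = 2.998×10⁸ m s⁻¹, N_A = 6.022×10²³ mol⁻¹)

5.2×10¹⁸ molecules

Photon energy at 450 nm: hc/λ = (6.626×10⁻³⁴)(2.998×10⁸)/(450×10⁻⁹) = 4.414×10⁻¹⁹ J.
Energy delivered: (57.6 mW)(6060 s) = 349.1 J.
Photons incident: 349.1 / 4.414×10⁻¹⁹ = 7.909×10²⁰, i.e. 7.909×10²⁰/6.022×10²³ = 0.001313 mol.
Fraction absorbed: 1 − 74.8/100 = 0.2520.
Photons absorbed: 0.2520 × 0.001313 = 3.309×10⁻⁴ mol.
Product: Φ × n_abs = 0.026 × 3.309×10⁻⁴ = 8.603×10⁻⁶ mol.
As a count: 8.603×10⁻⁶ × 6.022×10²³ = 5.2×10¹⁸.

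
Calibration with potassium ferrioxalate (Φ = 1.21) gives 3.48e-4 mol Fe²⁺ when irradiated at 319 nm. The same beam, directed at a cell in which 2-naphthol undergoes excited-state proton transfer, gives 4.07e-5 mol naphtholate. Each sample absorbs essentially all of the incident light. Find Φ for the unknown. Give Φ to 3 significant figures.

Photons absorbed by the actinometer: 3.48e-4 / 1.21 = 2.876e-4 mol.
Φ(unknown) = 4.07e-5 / 2.876e-4 = 0.142.

Φ = 0.142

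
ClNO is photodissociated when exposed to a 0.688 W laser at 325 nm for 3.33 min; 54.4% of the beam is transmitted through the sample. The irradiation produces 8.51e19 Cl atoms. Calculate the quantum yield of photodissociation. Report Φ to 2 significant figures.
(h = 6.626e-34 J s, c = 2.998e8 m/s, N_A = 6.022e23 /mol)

Φ = 0.83

Product: 8.51e19 / 6.022e23 = 1.413e-4 mol.
Photon energy at 325 nm: hc/λ = (6.626e-34)(2.998e8)/(325e-9) = 6.112e-19 J.
Energy delivered: (0.688 W)(199.8 s) = 137.5 J.
Photons incident: 137.5 / 6.112e-19 = 2.250e20, i.e. 2.250e20/6.022e23 = 3.736e-4 mol.
Fraction absorbed: 1 − 54.4/100 = 0.4560.
Photons absorbed: 0.4560 × 3.736e-4 = 1.704e-4 mol.
Φ = 1.413e-4 mol / 1.704e-4 mol photons = 0.83.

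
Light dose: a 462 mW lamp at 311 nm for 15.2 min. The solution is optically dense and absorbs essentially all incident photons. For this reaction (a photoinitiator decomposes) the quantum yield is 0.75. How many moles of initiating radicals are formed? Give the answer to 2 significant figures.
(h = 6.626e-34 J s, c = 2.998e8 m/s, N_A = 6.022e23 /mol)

Photon energy at 311 nm: hc/λ = (6.626e-34)(2.998e8)/(311e-9) = 6.387e-19 J.
Energy delivered: (462 mW)(912 s) = 421.3 J.
Photons incident: 421.3 / 6.387e-19 = 6.596e20, i.e. 6.596e20/6.022e23 = 0.001095 mol.
Product: Φ × n_abs = 0.75 × 0.001095 = 8.213e-4 mol.

8.2e-4 mol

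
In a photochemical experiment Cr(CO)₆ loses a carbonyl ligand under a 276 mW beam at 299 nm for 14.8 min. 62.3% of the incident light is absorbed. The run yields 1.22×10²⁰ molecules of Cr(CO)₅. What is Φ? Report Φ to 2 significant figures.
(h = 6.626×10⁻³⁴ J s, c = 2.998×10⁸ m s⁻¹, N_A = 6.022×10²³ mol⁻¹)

Φ = 0.53

Product: 1.22×10²⁰ / 6.022×10²³ = 2.026×10⁻⁴ mol.
Photon energy at 299 nm: hc/λ = (6.626×10⁻³⁴)(2.998×10⁸)/(299×10⁻⁹) = 6.644×10⁻¹⁹ J.
Energy delivered: (276 mW)(888 s) = 245.1 J.
Photons incident: 245.1 / 6.644×10⁻¹⁹ = 3.689×10²⁰, i.e. 3.689×10²⁰/6.022×10²³ = 6.126×10⁻⁴ mol.
Photons absorbed: 0.623 × 6.126×10⁻⁴ = 3.816×10⁻⁴ mol.
Φ = 2.026×10⁻⁴ mol / 3.816×10⁻⁴ mol photons = 0.53.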